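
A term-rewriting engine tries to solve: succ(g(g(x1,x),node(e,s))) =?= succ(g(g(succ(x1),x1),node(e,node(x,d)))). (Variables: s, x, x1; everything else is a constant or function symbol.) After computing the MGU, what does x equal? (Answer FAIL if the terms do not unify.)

Decompose succ/1: g(g(x1,x),node(e,s)) =?= g(g(succ(x1),x1),node(e,node(x,d))).
Decompose g/2: g(x1,x) =?= g(succ(x1),x1),  node(e,s) =?= node(e,node(x,d)).
Decompose g/2: x1 =?= succ(x1),  x =?= x1.
Occurs check fails: x1 occurs in succ(x1); the equation x1 =?= succ(x1) has no finite solution.

FAIL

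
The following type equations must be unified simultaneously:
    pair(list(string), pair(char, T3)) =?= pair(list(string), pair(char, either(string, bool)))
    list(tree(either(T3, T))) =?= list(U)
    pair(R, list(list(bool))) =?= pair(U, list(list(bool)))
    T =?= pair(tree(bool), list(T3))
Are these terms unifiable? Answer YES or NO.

Decompose pair/2: list(string) =?= list(string),  pair(char, T3) =?= pair(char, either(string, bool)).
Delete trivial equation list(string) =?= list(string).
Decompose pair/2: char =?= char,  T3 =?= either(string, bool).
Delete trivial equation char =?= char.
Bind T3 := either(string, bool); substituting into the 2 remaining equations that mention T3 gives: list(tree(either(either(string, bool), T))) =?= list(U),  T =?= pair(tree(bool), list(either(string, bool))).
Decompose list/1: tree(either(either(string, bool), T)) =?= U.
Bind U := tree(either(either(string, bool), T)); substituting into the one remaining equation that mentions U gives: pair(R, list(list(bool))) =?= pair(tree(either(either(string, bool), T)), list(list(bool))).
Decompose pair/2: R =?= tree(either(either(string, bool), T)),  list(list(bool)) =?= list(list(bool)).
Bind R := tree(either(either(string, bool), T)); no other remaining equation mentions R.
Delete trivial equation list(list(bool)) =?= list(list(bool)).
Bind T := pair(tree(bool), list(either(string, bool))). Substituting into the earlier bindings gives U := tree(either(either(string, bool), pair(tree(bool), list(either(string, bool))))), R := tree(either(either(string, bool), pair(tree(bool), list(either(string, bool))))).
No equations remain and no clash or occurs-check failure arose, so a unifier exists.

YES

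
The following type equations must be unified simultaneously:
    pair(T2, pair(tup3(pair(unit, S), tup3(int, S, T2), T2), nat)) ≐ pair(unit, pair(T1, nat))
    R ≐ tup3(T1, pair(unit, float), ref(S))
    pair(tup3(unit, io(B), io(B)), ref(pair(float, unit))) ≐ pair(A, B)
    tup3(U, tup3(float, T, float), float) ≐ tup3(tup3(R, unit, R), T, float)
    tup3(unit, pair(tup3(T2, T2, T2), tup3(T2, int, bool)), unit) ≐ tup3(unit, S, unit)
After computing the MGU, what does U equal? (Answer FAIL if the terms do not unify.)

Decompose pair/2: T2 ≐ unit,  pair(tup3(pair(unit, S), tup3(int, S, T2), T2), nat) ≐ pair(T1, nat).
Bind T2 := unit; substituting into the 2 remaining equations that mention T2 gives: pair(tup3(pair(unit, S), tup3(int, S, unit), unit), nat) ≐ pair(T1, nat),  tup3(unit, pair(tup3(unit, unit, unit), tup3(unit, int, bool)), unit) ≐ tup3(unit, S, unit).
Decompose pair/2: tup3(pair(unit, S), tup3(int, S, unit), unit) ≐ T1,  nat ≐ nat.
Bind T1 := tup3(pair(unit, S), tup3(int, S, unit), unit); substituting into the one remaining equation that mentions T1 gives: R ≐ tup3(tup3(pair(unit, S), tup3(int, S, unit), unit), pair(unit, float), ref(S)).
Delete trivial equation nat ≐ nat.
Bind R := tup3(tup3(pair(unit, S), tup3(int, S, unit), unit), pair(unit, float), ref(S)); substituting into the one remaining equation that mentions R gives: tup3(U, tup3(float, T, float), float) ≐ tup3(tup3(tup3(tup3(pair(unit, S), tup3(int, S, unit), unit), pair(unit, float), ref(S)), unit, tup3(tup3(pair(unit, S), tup3(int, S, unit), unit), pair(unit, float), ref(S))), T, float).
Decompose pair/2: tup3(unit, io(B), io(B)) ≐ A,  ref(pair(float, unit)) ≐ B.
Bind A := tup3(unit, io(B), io(B)); no other remaining equation mentions A.
Bind B := ref(pair(float, unit)); no other remaining equation mentions B. Substituting into the earlier binding gives A := tup3(unit, io(ref(pair(float, unit))), io(ref(pair(float, unit)))).
Decompose tup3/3: U ≐ tup3(tup3(tup3(pair(unit, S), tup3(int, S, unit), unit), pair(unit, float), ref(S)), unit, tup3(tup3(pair(unit, S), tup3(int, S, unit), unit), pair(unit, float), ref(S))),  tup3(float, T, float) ≐ T,  float ≐ float.
Bind U := tup3(tup3(tup3(pair(unit, S), tup3(int, S, unit), unit), pair(unit, float), ref(S)), unit, tup3(tup3(pair(unit, S), tup3(int, S, unit), unit), pair(unit, float), ref(S))); no other remaining equation mentions U.
Occurs check fails: T occurs in tup3(float, T, float); the equation T ≐ tup3(float, T, float) has no finite solution.

FAIL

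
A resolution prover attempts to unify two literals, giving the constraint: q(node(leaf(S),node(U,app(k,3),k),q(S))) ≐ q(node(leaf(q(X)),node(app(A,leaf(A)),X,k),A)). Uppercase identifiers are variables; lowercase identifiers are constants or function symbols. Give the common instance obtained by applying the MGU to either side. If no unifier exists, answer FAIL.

Decompose q/1: node(leaf(S),node(U,app(k,3),k),q(S)) ≐ node(leaf(q(X)),node(app(A,leaf(A)),X,k),A).
Decompose node/3: leaf(S) ≐ leaf(q(X)),  node(U,app(k,3),k) ≐ node(app(A,leaf(A)),X,k),  q(S) ≐ A.
Decompose leaf/1: S ≐ q(X).
Bind S := q(X); substituting into the one remaining equation that mentions S gives: q(q(X)) ≐ A.
Decompose node/3: U ≐ app(A,leaf(A)),  app(k,3) ≐ X,  k ≐ k.
Bind U := app(A,leaf(A)); no other remaining equation mentions U.
Bind X := app(k,3); substituting into the one remaining equation that mentions X gives: q(q(app(k,3))) ≐ A. Substituting into the earlier binding gives S := q(app(k,3)).
Delete trivial equation k ≐ k.
Bind A := q(q(app(k,3))). Substituting into the earlier binding gives U := app(q(q(app(k,3))),leaf(q(q(app(k,3))))).
Applying the MGU to either side gives q(node(leaf(q(app(k,3))),node(app(q(q(app(k,3))),leaf(q(q(app(k,3))))),app(k,3),k),q(q(app(k,3))))).

q(node(leaf(q(app(k,3))),node(app(q(q(app(k,3))),leaf(q(q(app(k,3))))),app(k,3),k),q(q(app(k,3)))))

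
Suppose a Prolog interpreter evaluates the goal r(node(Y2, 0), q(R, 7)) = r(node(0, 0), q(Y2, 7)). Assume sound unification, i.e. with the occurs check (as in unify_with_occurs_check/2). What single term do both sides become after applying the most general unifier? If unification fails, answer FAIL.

Decompose r/2: node(Y2, 0) = node(0, 0),  q(R, 7) = q(Y2, 7).
Decompose node/2: Y2 = 0,  0 = 0.
Bind Y2 := 0; substituting into the one remaining equation that mentions Y2 gives: q(R, 7) = q(0, 7).
Delete trivial equation 0 = 0.
Decompose q/2: R = 0,  7 = 7.
Bind R := 0; no other remaining equation mentions R.
Delete trivial equation 7 = 7.
Applying the MGU to either side gives r(node(0, 0), q(0, 7)).

r(node(0, 0), q(0, 7))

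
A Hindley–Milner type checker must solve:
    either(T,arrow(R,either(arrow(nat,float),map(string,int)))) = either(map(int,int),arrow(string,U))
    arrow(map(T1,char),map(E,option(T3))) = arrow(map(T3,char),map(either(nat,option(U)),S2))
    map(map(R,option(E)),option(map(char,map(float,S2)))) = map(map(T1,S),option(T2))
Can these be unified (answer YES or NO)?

Decompose either/2: T = map(int,int),  arrow(R,either(arrow(nat,float),map(string,int))) = arrow(string,U).
Bind T := map(int,int); no other remaining equation mentions T.
Decompose arrow/2: R = string,  either(arrow(nat,float),map(string,int)) = U.
Bind R := string; substituting into the one remaining equation that mentions R gives: map(map(string,option(E)),option(map(char,map(float,S2)))) = map(map(T1,S),option(T2)).
Bind U := either(arrow(nat,float),map(string,int)); substituting into the one remaining equation that mentions U gives: arrow(map(T1,char),map(E,option(T3))) = arrow(map(T3,char),map(either(nat,option(either(arrow(nat,float),map(string,int)))),S2)).
Decompose arrow/2: map(T1,char) = map(T3,char),  map(E,option(T3)) = map(either(nat,option(either(arrow(nat,float),map(string,int)))),S2).
Decompose map/2: T1 = T3,  char = char.
Bind T1 := T3; substituting into the one remaining equation that mentions T1 gives: map(map(string,option(E)),option(map(char,map(float,S2)))) = map(map(T3,S),option(T2)).
Delete trivial equation char = char.
Decompose map/2: E = either(nat,option(either(arrow(nat,float),map(string,int)))),  option(T3) = S2.
Bind E := either(nat,option(either(arrow(nat,float),map(string,int)))); substituting into the one remaining equation that mentions E gives: map(map(string,option(either(nat,option(either(arrow(nat,float),map(string,int)))))),option(map(char,map(float,S2)))) = map(map(T3,S),option(T2)).
Bind S2 := option(T3); substituting into the remaining equation gives: map(map(string,option(either(nat,option(either(arrow(nat,float),map(string,int)))))),option(map(char,map(float,option(T3))))) = map(map(T3,S),option(T2)).
Decompose map/2: map(string,option(either(nat,option(either(arrow(nat,float),map(string,int)))))) = map(T3,S),  option(map(char,map(float,option(T3)))) = option(T2).
Decompose map/2: string = T3,  option(either(nat,option(either(arrow(nat,float),map(string,int))))) = S.
Bind T3 := string; substituting into the one remaining equation that mentions T3 gives: option(map(char,map(float,option(string)))) = option(T2). Substituting into the earlier bindings gives T1 := string, S2 := option(string).
Bind S := option(either(nat,option(either(arrow(nat,float),map(string,int))))); no other remaining equation mentions S.
Decompose option/1: map(char,map(float,option(string))) = T2.
Bind T2 := map(char,map(float,option(string))).
No equations remain and no clash or occurs-check failure arose, so a unifier exists.

YES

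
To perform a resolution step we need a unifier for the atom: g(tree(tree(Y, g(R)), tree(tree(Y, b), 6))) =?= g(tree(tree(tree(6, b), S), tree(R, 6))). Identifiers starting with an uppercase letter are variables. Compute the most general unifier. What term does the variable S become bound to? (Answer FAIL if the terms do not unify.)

Decompose g/1: tree(tree(Y, g(R)), tree(tree(Y, b), 6)) =?= tree(tree(tree(6, b), S), tree(R, 6)).
Decompose tree/2: tree(Y, g(R)) =?= tree(tree(6, b), S),  tree(tree(Y, b), 6) =?= tree(R, 6).
Decompose tree/2: Y =?= tree(6, b),  g(R) =?= S.
Bind Y := tree(6, b); substituting into the one remaining equation that mentions Y gives: tree(tree(tree(6, b), b), 6) =?= tree(R, 6).
Bind S := g(R); no other remaining equation mentions S.
Decompose tree/2: tree(tree(6, b), b) =?= R,  6 =?= 6.
Bind R := tree(tree(6, b), b); no other remaining equation mentions R. Substituting into the earlier binding gives S := g(tree(tree(6, b), b)).
Delete trivial equation 6 =?= 6.
MGU = { Y := tree(6, b), S := g(tree(tree(6, b), b)), R := tree(tree(6, b), b) }, so S := g(tree(tree(6, b), b)).

g(tree(tree(6, b), b))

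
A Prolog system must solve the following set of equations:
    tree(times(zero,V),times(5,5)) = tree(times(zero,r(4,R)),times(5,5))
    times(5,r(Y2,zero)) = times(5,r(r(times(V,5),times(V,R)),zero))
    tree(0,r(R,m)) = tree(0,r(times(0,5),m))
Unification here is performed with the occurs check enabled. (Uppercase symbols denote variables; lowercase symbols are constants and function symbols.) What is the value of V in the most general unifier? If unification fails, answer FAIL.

Decompose tree/2: times(zero,V) = times(zero,r(4,R)),  times(5,5) = times(5,5).
Decompose times/2: zero = zero,  V = r(4,R).
Delete trivial equation zero = zero.
Bind V := r(4,R); substituting into the one remaining equation that mentions V gives: times(5,r(Y2,zero)) = times(5,r(r(times(r(4,R),5),times(r(4,R),R)),zero)).
Delete trivial equation times(5,5) = times(5,5).
Decompose times/2: 5 = 5,  r(Y2,zero) = r(r(times(r(4,R),5),times(r(4,R),R)),zero).
Delete trivial equation 5 = 5.
Decompose r/2: Y2 = r(times(r(4,R),5),times(r(4,R),R)),  zero = zero.
Bind Y2 := r(times(r(4,R),5),times(r(4,R),R)); no other remaining equation mentions Y2.
Delete trivial equation zero = zero.
Decompose tree/2: 0 = 0,  r(R,m) = r(times(0,5),m).
Delete trivial equation 0 = 0.
Decompose r/2: R = times(0,5),  m = m.
Bind R := times(0,5); no other remaining equation mentions R. Substituting into the earlier bindings gives V := r(4,times(0,5)), Y2 := r(times(r(4,times(0,5)),5),times(r(4,times(0,5)),times(0,5))).
Delete trivial equation m = m.
MGU = { V -> r(4,times(0,5)), Y2 -> r(times(r(4,times(0,5)),5),times(r(4,times(0,5)),times(0,5))), R -> times(0,5) }, so V -> r(4,times(0,5)).

r(4,times(0,5))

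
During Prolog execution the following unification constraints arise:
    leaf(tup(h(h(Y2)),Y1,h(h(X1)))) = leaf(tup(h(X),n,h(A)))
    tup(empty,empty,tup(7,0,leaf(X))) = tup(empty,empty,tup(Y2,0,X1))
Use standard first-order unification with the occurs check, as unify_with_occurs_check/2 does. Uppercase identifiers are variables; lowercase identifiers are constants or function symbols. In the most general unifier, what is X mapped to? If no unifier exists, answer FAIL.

h(7)

Decompose leaf/1: tup(h(h(Y2)),Y1,h(h(X1))) = tup(h(X),n,h(A)).
Decompose tup/3: h(h(Y2)) = h(X),  Y1 = n,  h(h(X1)) = h(A).
Decompose h/1: h(Y2) = X.
Bind X := h(Y2); substituting into the one remaining equation that mentions X gives: tup(empty,empty,tup(7,0,leaf(h(Y2)))) = tup(empty,empty,tup(Y2,0,X1)).
Bind Y1 := n; no other remaining equation mentions Y1.
Decompose h/1: h(X1) = A.
Bind A := h(X1); no other remaining equation mentions A.
Decompose tup/3: empty = empty,  empty = empty,  tup(7,0,leaf(h(Y2))) = tup(Y2,0,X1).
Delete trivial equation empty = empty.
Delete trivial equation empty = empty.
Decompose tup/3: 7 = Y2,  0 = 0,  leaf(h(Y2)) = X1.
Bind Y2 := 7; substituting into the one remaining equation that mentions Y2 gives: leaf(h(7)) = X1. Substituting into the earlier binding gives X := h(7).
Delete trivial equation 0 = 0.
Bind X1 := leaf(h(7)). Substituting into the earlier binding gives A := h(leaf(h(7))).
MGU = { X -> h(7), Y1 -> n, A -> h(leaf(h(7))), Y2 -> 7, X1 -> leaf(h(7)) }, so X -> h(7).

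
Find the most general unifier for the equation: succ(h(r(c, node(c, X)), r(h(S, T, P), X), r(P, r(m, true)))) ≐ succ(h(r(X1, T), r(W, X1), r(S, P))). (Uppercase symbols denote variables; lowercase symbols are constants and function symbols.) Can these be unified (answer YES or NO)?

Decompose succ/1: h(r(c, node(c, X)), r(h(S, T, P), X), r(P, r(m, true))) ≐ h(r(X1, T), r(W, X1), r(S, P)).
Decompose h/3: r(c, node(c, X)) ≐ r(X1, T),  r(h(S, T, P), X) ≐ r(W, X1),  r(P, r(m, true)) ≐ r(S, P).
Decompose r/2: c ≐ X1,  node(c, X) ≐ T.
Bind X1 := c; substituting into the one remaining equation that mentions X1 gives: r(h(S, T, P), X) ≐ r(W, c).
Bind T := node(c, X); substituting into the one remaining equation that mentions T gives: r(h(S, node(c, X), P), X) ≐ r(W, c).
Decompose r/2: h(S, node(c, X), P) ≐ W,  X ≐ c.
Bind W := h(S, node(c, X), P); no other remaining equation mentions W.
Bind X := c; no other remaining equation mentions X. Substituting into the earlier bindings gives T := node(c, c), W := h(S, node(c, c), P).
Decompose r/2: P ≐ S,  r(m, true) ≐ P.
Bind P := S; substituting into the remaining equation gives: r(m, true) ≐ S. Substituting into the earlier binding gives W := h(S, node(c, c), S).
Bind S := r(m, true). Substituting into the earlier bindings gives W := h(r(m, true), node(c, c), r(m, true)), P := r(m, true).
No equations remain and no clash or occurs-check failure arose, so a unifier exists.

YES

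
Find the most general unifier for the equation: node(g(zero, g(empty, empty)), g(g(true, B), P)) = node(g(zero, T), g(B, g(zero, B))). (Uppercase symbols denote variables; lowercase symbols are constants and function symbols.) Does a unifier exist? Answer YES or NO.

Decompose node/2: g(zero, g(empty, empty)) = g(zero, T),  g(g(true, B), P) = g(B, g(zero, B)).
Decompose g/2: zero = zero,  g(empty, empty) = T.
Delete trivial equation zero = zero.
Bind T := g(empty, empty); no other remaining equation mentions T.
Decompose g/2: g(true, B) = B,  P = g(zero, B).
Occurs check fails: B occurs in g(true, B); the equation B = g(true, B) has no finite solution.

NO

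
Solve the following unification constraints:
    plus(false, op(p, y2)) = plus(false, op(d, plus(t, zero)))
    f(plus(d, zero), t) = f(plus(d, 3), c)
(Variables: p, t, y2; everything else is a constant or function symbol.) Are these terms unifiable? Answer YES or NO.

Decompose plus/2: false = false,  op(p, y2) = op(d, plus(t, zero)).
Delete trivial equation false = false.
Decompose op/2: p = d,  y2 = plus(t, zero).
Bind p := d; no other remaining equation mentions p.
Bind y2 := plus(t, zero); no other remaining equation mentions y2.
Decompose f/2: plus(d, zero) = plus(d, 3),  t = c.
Decompose plus/2: d = d,  zero = 3.
Delete trivial equation d = d.
Clash: constants zero and 3 differ; no unifier exists.

NO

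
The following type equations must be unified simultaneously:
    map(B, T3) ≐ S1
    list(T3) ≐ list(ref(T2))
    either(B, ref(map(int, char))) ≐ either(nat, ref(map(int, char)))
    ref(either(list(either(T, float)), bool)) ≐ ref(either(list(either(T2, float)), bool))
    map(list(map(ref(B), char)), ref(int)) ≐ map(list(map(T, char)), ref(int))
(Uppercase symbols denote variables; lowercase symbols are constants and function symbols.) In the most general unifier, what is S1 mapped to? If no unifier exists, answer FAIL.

Bind S1 := map(B, T3); no other remaining equation mentions S1.
Decompose list/1: T3 ≐ ref(T2).
Bind T3 := ref(T2); no other remaining equation mentions T3. Substituting into the earlier binding gives S1 := map(B, ref(T2)).
Decompose either/2: B ≐ nat,  ref(map(int, char)) ≐ ref(map(int, char)).
Bind B := nat; substituting into the one remaining equation that mentions B gives: map(list(map(ref(nat), char)), ref(int)) ≐ map(list(map(T, char)), ref(int)). Substituting into the earlier binding gives S1 := map(nat, ref(T2)).
Delete trivial equation ref(map(int, char)) ≐ ref(map(int, char)).
Decompose ref/1: either(list(either(T, float)), bool) ≐ either(list(either(T2, float)), bool).
Decompose either/2: list(either(T, float)) ≐ list(either(T2, float)),  bool ≐ bool.
Decompose list/1: either(T, float) ≐ either(T2, float).
Decompose either/2: T ≐ T2,  float ≐ float.
Bind T := T2; substituting into the one remaining equation that mentions T gives: map(list(map(ref(nat), char)), ref(int)) ≐ map(list(map(T2, char)), ref(int)).
Delete trivial equation float ≐ float.
Delete trivial equation bool ≐ bool.
Decompose map/2: list(map(ref(nat), char)) ≐ list(map(T2, char)),  ref(int) ≐ ref(int).
Decompose list/1: map(ref(nat), char) ≐ map(T2, char).
Decompose map/2: ref(nat) ≐ T2,  char ≐ char.
Bind T2 := ref(nat); no other remaining equation mentions T2. Substituting into the earlier bindings gives S1 := map(nat, ref(ref(nat))), T3 := ref(ref(nat)), T := ref(nat).
Delete trivial equation char ≐ char.
Delete trivial equation ref(int) ≐ ref(int).
MGU = { S1 := map(nat, ref(ref(nat))), T3 := ref(ref(nat)), B := nat, T := ref(nat), T2 := ref(nat) }, so S1 := map(nat, ref(ref(nat))).

map(nat, ref(ref(nat)))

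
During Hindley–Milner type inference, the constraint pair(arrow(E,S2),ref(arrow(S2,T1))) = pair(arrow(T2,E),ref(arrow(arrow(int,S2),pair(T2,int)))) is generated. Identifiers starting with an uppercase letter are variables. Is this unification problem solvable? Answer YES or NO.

NO

Decompose pair/2: arrow(E,S2) = arrow(T2,E),  ref(arrow(S2,T1)) = ref(arrow(arrow(int,S2),pair(T2,int))).
Decompose arrow/2: E = T2,  S2 = E.
Bind E := T2; substituting into the one remaining equation that mentions E gives: S2 = T2.
Bind S2 := T2; substituting into the remaining equation gives: ref(arrow(T2,T1)) = ref(arrow(arrow(int,T2),pair(T2,int))).
Decompose ref/1: arrow(T2,T1) = arrow(arrow(int,T2),pair(T2,int)).
Decompose arrow/2: T2 = arrow(int,T2),  T1 = pair(T2,int).
Occurs check fails: T2 occurs in arrow(int,T2); the equation T2 = arrow(int,T2) has no finite solution.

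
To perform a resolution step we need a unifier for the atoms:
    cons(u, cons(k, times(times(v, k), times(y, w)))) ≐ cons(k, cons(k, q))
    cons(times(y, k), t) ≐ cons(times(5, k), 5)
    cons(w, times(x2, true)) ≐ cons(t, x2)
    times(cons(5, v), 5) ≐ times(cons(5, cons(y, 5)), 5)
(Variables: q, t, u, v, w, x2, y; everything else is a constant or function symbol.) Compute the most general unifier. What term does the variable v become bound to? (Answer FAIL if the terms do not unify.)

FAIL

Decompose cons/2: u ≐ k,  cons(k, times(times(v, k), times(y, w))) ≐ cons(k, q).
Bind u := k; no other remaining equation mentions u.
Decompose cons/2: k ≐ k,  times(times(v, k), times(y, w)) ≐ q.
Delete trivial equation k ≐ k.
Bind q := times(times(v, k), times(y, w)); no other remaining equation mentions q.
Decompose cons/2: times(y, k) ≐ times(5, k),  t ≐ 5.
Decompose times/2: y ≐ 5,  k ≐ k.
Bind y := 5; substituting into the one remaining equation that mentions y gives: times(cons(5, v), 5) ≐ times(cons(5, cons(5, 5)), 5). Substituting into the earlier binding gives q := times(times(v, k), times(5, w)).
Delete trivial equation k ≐ k.
Bind t := 5; substituting into the one remaining equation that mentions t gives: cons(w, times(x2, true)) ≐ cons(5, x2).
Decompose cons/2: w ≐ 5,  times(x2, true) ≐ x2.
Bind w := 5; no other remaining equation mentions w. Substituting into the earlier binding gives q := times(times(v, k), times(5, 5)).
Occurs check fails: x2 occurs in times(x2, true); the equation x2 ≐ times(x2, true) has no finite solution.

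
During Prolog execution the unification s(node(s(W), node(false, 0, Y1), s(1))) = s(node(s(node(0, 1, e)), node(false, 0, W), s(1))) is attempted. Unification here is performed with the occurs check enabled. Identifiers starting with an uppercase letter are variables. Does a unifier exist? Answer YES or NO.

Decompose s/1: node(s(W), node(false, 0, Y1), s(1)) = node(s(node(0, 1, e)), node(false, 0, W), s(1)).
Decompose node/3: s(W) = s(node(0, 1, e)),  node(false, 0, Y1) = node(false, 0, W),  s(1) = s(1).
Decompose s/1: W = node(0, 1, e).
Bind W := node(0, 1, e); substituting into the one remaining equation that mentions W gives: node(false, 0, Y1) = node(false, 0, node(0, 1, e)).
Decompose node/3: false = false,  0 = 0,  Y1 = node(0, 1, e).
Delete trivial equation false = false.
Delete trivial equation 0 = 0.
Bind Y1 := node(0, 1, e); no other remaining equation mentions Y1.
Delete trivial equation s(1) = s(1).
No equations remain and no clash or occurs-check failure arose, so a unifier exists.

YES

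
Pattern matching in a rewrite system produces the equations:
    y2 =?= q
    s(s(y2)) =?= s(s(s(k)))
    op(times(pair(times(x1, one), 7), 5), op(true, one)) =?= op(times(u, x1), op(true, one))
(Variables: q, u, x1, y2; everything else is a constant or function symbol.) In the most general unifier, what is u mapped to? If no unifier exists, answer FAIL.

Bind y2 := q; substituting into the one remaining equation that mentions y2 gives: s(s(q)) =?= s(s(s(k))).
Decompose s/1: s(q) =?= s(s(k)).
Decompose s/1: q =?= s(k).
Bind q := s(k); no other remaining equation mentions q. Substituting into the earlier binding gives y2 := s(k).
Decompose op/2: times(pair(times(x1, one), 7), 5) =?= times(u, x1),  op(true, one) =?= op(true, one).
Decompose times/2: pair(times(x1, one), 7) =?= u,  5 =?= x1.
Bind u := pair(times(x1, one), 7); no other remaining equation mentions u.
Bind x1 := 5; no other remaining equation mentions x1. Substituting into the earlier binding gives u := pair(times(5, one), 7).
Delete trivial equation op(true, one) =?= op(true, one).
MGU = { y2 := s(k), q := s(k), u := pair(times(5, one), 7), x1 := 5 }, so u := pair(times(5, one), 7).

pair(times(5, one), 7)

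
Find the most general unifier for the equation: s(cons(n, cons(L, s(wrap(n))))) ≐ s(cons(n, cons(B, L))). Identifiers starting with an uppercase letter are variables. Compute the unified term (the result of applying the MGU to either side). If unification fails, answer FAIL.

s(cons(n, cons(s(wrap(n)), s(wrap(n)))))

Decompose s/1: cons(n, cons(L, s(wrap(n)))) ≐ cons(n, cons(B, L)).
Decompose cons/2: n ≐ n,  cons(L, s(wrap(n))) ≐ cons(B, L).
Delete trivial equation n ≐ n.
Decompose cons/2: L ≐ B,  s(wrap(n)) ≐ L.
Bind L := B; substituting into the remaining equation gives: s(wrap(n)) ≐ B.
Bind B := s(wrap(n)). Substituting into the earlier binding gives L := s(wrap(n)).
Applying the MGU to either side gives s(cons(n, cons(s(wrap(n)), s(wrap(n))))).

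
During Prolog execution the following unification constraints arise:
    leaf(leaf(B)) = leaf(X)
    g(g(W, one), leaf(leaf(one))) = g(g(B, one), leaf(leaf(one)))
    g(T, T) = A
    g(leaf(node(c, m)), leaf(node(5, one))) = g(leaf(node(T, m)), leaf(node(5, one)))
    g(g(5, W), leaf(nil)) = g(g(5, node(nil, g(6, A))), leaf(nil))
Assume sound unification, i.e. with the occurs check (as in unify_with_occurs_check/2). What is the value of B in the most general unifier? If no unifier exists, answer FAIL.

node(nil, g(6, g(c, c)))

Decompose leaf/1: leaf(B) = X.
Bind X := leaf(B); no other remaining equation mentions X.
Decompose g/2: g(W, one) = g(B, one),  leaf(leaf(one)) = leaf(leaf(one)).
Decompose g/2: W = B,  one = one.
Bind W := B; substituting into the one remaining equation that mentions W gives: g(g(5, B), leaf(nil)) = g(g(5, node(nil, g(6, A))), leaf(nil)).
Delete trivial equation one = one.
Delete trivial equation leaf(leaf(one)) = leaf(leaf(one)).
Bind A := g(T, T); substituting into the one remaining equation that mentions A gives: g(g(5, B), leaf(nil)) = g(g(5, node(nil, g(6, g(T, T)))), leaf(nil)).
Decompose g/2: leaf(node(c, m)) = leaf(node(T, m)),  leaf(node(5, one)) = leaf(node(5, one)).
Decompose leaf/1: node(c, m) = node(T, m).
Decompose node/2: c = T,  m = m.
Bind T := c; substituting into the one remaining equation that mentions T gives: g(g(5, B), leaf(nil)) = g(g(5, node(nil, g(6, g(c, c)))), leaf(nil)). Substituting into the earlier binding gives A := g(c, c).
Delete trivial equation m = m.
Delete trivial equation leaf(node(5, one)) = leaf(node(5, one)).
Decompose g/2: g(5, B) = g(5, node(nil, g(6, g(c, c)))),  leaf(nil) = leaf(nil).
Decompose g/2: 5 = 5,  B = node(nil, g(6, g(c, c))).
Delete trivial equation 5 = 5.
Bind B := node(nil, g(6, g(c, c))); no other remaining equation mentions B. Substituting into the earlier bindings gives X := leaf(node(nil, g(6, g(c, c)))), W := node(nil, g(6, g(c, c))).
Delete trivial equation leaf(nil) = leaf(nil).
MGU = { X = leaf(node(nil, g(6, g(c, c)))), W = node(nil, g(6, g(c, c))), A = g(c, c), T = c, B = node(nil, g(6, g(c, c))) }, so B = node(nil, g(6, g(c, c))).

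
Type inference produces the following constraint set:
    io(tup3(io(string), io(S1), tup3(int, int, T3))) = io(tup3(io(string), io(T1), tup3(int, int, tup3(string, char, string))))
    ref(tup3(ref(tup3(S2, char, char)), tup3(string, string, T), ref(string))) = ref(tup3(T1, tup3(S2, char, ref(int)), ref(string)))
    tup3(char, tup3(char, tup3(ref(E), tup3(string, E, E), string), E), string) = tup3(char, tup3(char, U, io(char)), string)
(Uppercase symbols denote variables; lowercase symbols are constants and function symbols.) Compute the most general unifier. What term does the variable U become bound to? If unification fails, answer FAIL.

FAIL

Decompose io/1: tup3(io(string), io(S1), tup3(int, int, T3)) = tup3(io(string), io(T1), tup3(int, int, tup3(string, char, string))).
Decompose tup3/3: io(string) = io(string),  io(S1) = io(T1),  tup3(int, int, T3) = tup3(int, int, tup3(string, char, string)).
Delete trivial equation io(string) = io(string).
Decompose io/1: S1 = T1.
Bind S1 := T1; no other remaining equation mentions S1.
Decompose tup3/3: int = int,  int = int,  T3 = tup3(string, char, string).
Delete trivial equation int = int.
Delete trivial equation int = int.
Bind T3 := tup3(string, char, string); no other remaining equation mentions T3.
Decompose ref/1: tup3(ref(tup3(S2, char, char)), tup3(string, string, T), ref(string)) = tup3(T1, tup3(S2, char, ref(int)), ref(string)).
Decompose tup3/3: ref(tup3(S2, char, char)) = T1,  tup3(string, string, T) = tup3(S2, char, ref(int)),  ref(string) = ref(string).
Bind T1 := ref(tup3(S2, char, char)); no other remaining equation mentions T1. Substituting into the earlier binding gives S1 := ref(tup3(S2, char, char)).
Decompose tup3/3: string = S2,  string = char,  T = ref(int).
Bind S2 := string; no other remaining equation mentions S2. Substituting into the earlier bindings gives S1 := ref(tup3(string, char, char)), T1 := ref(tup3(string, char, char)).
Clash: constants string and char differ; no unifier exists.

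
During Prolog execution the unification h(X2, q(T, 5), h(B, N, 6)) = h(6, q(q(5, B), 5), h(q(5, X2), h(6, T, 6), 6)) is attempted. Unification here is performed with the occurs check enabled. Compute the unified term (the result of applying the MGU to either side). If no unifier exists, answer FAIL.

h(6, q(q(5, q(5, 6)), 5), h(q(5, 6), h(6, q(5, q(5, 6)), 6), 6))

Decompose h/3: X2 = 6,  q(T, 5) = q(q(5, B), 5),  h(B, N, 6) = h(q(5, X2), h(6, T, 6), 6).
Bind X2 := 6; substituting into the one remaining equation that mentions X2 gives: h(B, N, 6) = h(q(5, 6), h(6, T, 6), 6).
Decompose q/2: T = q(5, B),  5 = 5.
Bind T := q(5, B); substituting into the one remaining equation that mentions T gives: h(B, N, 6) = h(q(5, 6), h(6, q(5, B), 6), 6).
Delete trivial equation 5 = 5.
Decompose h/3: B = q(5, 6),  N = h(6, q(5, B), 6),  6 = 6.
Bind B := q(5, 6); substituting into the one remaining equation that mentions B gives: N = h(6, q(5, q(5, 6)), 6). Substituting into the earlier binding gives T := q(5, q(5, 6)).
Bind N := h(6, q(5, q(5, 6)), 6); no other remaining equation mentions N.
Delete trivial equation 6 = 6.
Applying the MGU to either side gives h(6, q(q(5, q(5, 6)), 5), h(q(5, 6), h(6, q(5, q(5, 6)), 6), 6)).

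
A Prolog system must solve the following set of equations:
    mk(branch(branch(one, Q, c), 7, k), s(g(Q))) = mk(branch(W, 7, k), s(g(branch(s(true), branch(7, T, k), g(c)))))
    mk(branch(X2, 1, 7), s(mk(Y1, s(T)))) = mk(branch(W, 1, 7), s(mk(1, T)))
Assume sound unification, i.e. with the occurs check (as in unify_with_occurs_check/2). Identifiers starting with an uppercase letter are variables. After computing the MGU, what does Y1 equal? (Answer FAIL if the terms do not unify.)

Decompose mk/2: branch(branch(one, Q, c), 7, k) = branch(W, 7, k),  s(g(Q)) = s(g(branch(s(true), branch(7, T, k), g(c)))).
Decompose branch/3: branch(one, Q, c) = W,  7 = 7,  k = k.
Bind W := branch(one, Q, c); substituting into the one remaining equation that mentions W gives: mk(branch(X2, 1, 7), s(mk(Y1, s(T)))) = mk(branch(branch(one, Q, c), 1, 7), s(mk(1, T))).
Delete trivial equation 7 = 7.
Delete trivial equation k = k.
Decompose s/1: g(Q) = g(branch(s(true), branch(7, T, k), g(c))).
Decompose g/1: Q = branch(s(true), branch(7, T, k), g(c)).
Bind Q := branch(s(true), branch(7, T, k), g(c)); substituting into the remaining equation gives: mk(branch(X2, 1, 7), s(mk(Y1, s(T)))) = mk(branch(branch(one, branch(s(true), branch(7, T, k), g(c)), c), 1, 7), s(mk(1, T))). Substituting into the earlier binding gives W := branch(one, branch(s(true), branch(7, T, k), g(c)), c).
Decompose mk/2: branch(X2, 1, 7) = branch(branch(one, branch(s(true), branch(7, T, k), g(c)), c), 1, 7),  s(mk(Y1, s(T))) = s(mk(1, T)).
Decompose branch/3: X2 = branch(one, branch(s(true), branch(7, T, k), g(c)), c),  1 = 1,  7 = 7.
Bind X2 := branch(one, branch(s(true), branch(7, T, k), g(c)), c); no other remaining equation mentions X2.
Delete trivial equation 1 = 1.
Delete trivial equation 7 = 7.
Decompose s/1: mk(Y1, s(T)) = mk(1, T).
Decompose mk/2: Y1 = 1,  s(T) = T.
Bind Y1 := 1; no other remaining equation mentions Y1.
Occurs check fails: T occurs in s(T); the equation T = s(T) has no finite solution.

FAIL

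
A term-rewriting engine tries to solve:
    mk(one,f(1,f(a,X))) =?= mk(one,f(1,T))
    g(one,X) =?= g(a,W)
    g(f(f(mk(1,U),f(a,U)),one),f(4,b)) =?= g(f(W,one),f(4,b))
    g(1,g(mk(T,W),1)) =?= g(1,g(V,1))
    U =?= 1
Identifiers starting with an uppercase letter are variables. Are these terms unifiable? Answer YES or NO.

Decompose mk/2: one =?= one,  f(1,f(a,X)) =?= f(1,T).
Delete trivial equation one =?= one.
Decompose f/2: 1 =?= 1,  f(a,X) =?= T.
Delete trivial equation 1 =?= 1.
Bind T := f(a,X); substituting into the one remaining equation that mentions T gives: g(1,g(mk(f(a,X),W),1)) =?= g(1,g(V,1)).
Decompose g/2: one =?= a,  X =?= W.
Clash: constants one and a differ; no unifier exists.

NO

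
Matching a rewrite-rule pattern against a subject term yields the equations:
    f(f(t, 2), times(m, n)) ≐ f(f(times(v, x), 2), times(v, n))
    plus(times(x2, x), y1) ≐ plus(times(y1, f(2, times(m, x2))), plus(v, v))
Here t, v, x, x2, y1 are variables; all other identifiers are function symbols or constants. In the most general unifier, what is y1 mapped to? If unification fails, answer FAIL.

plus(m, m)

Decompose f/2: f(t, 2) ≐ f(times(v, x), 2),  times(m, n) ≐ times(v, n).
Decompose f/2: t ≐ times(v, x),  2 ≐ 2.
Bind t := times(v, x); no other remaining equation mentions t.
Delete trivial equation 2 ≐ 2.
Decompose times/2: m ≐ v,  n ≐ n.
Bind v := m; substituting into the one remaining equation that mentions v gives: plus(times(x2, x), y1) ≐ plus(times(y1, f(2, times(m, x2))), plus(m, m)). Substituting into the earlier binding gives t := times(m, x).
Delete trivial equation n ≐ n.
Decompose plus/2: times(x2, x) ≐ times(y1, f(2, times(m, x2))),  y1 ≐ plus(m, m).
Decompose times/2: x2 ≐ y1,  x ≐ f(2, times(m, x2)).
Bind x2 := y1; substituting into the one remaining equation that mentions x2 gives: x ≐ f(2, times(m, y1)).
Bind x := f(2, times(m, y1)); no other remaining equation mentions x. Substituting into the earlier binding gives t := times(m, f(2, times(m, y1))).
Bind y1 := plus(m, m). Substituting into the earlier bindings gives t := times(m, f(2, times(m, plus(m, m)))), x2 := plus(m, m), x := f(2, times(m, plus(m, m))).
MGU = { t := times(m, f(2, times(m, plus(m, m)))), v := m, x2 := plus(m, m), x := f(2, times(m, plus(m, m))), y1 := plus(m, m) }, so y1 := plus(m, m).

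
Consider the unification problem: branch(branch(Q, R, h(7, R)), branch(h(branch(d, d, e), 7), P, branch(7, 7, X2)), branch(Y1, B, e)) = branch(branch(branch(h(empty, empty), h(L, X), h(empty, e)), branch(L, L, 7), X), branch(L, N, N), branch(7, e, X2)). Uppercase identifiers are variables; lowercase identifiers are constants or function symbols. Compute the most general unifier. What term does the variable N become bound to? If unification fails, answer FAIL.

branch(7, 7, e)

Decompose branch/3: branch(Q, R, h(7, R)) = branch(branch(h(empty, empty), h(L, X), h(empty, e)), branch(L, L, 7), X),  branch(h(branch(d, d, e), 7), P, branch(7, 7, X2)) = branch(L, N, N),  branch(Y1, B, e) = branch(7, e, X2).
Decompose branch/3: Q = branch(h(empty, empty), h(L, X), h(empty, e)),  R = branch(L, L, 7),  h(7, R) = X.
Bind Q := branch(h(empty, empty), h(L, X), h(empty, e)); no other remaining equation mentions Q.
Bind R := branch(L, L, 7); substituting into the one remaining equation that mentions R gives: h(7, branch(L, L, 7)) = X.
Bind X := h(7, branch(L, L, 7)); no other remaining equation mentions X. Substituting into the earlier binding gives Q := branch(h(empty, empty), h(L, h(7, branch(L, L, 7))), h(empty, e)).
Decompose branch/3: h(branch(d, d, e), 7) = L,  P = N,  branch(7, 7, X2) = N.
Bind L := h(branch(d, d, e), 7); no other remaining equation mentions L. Substituting into the earlier bindings gives Q := branch(h(empty, empty), h(h(branch(d, d, e), 7), h(7, branch(h(branch(d, d, e), 7), h(branch(d, d, e), 7), 7))), h(empty, e)), R := branch(h(branch(d, d, e), 7), h(branch(d, d, e), 7), 7), X := h(7, branch(h(branch(d, d, e), 7), h(branch(d, d, e), 7), 7)).
Bind P := N; no other remaining equation mentions P.
Bind N := branch(7, 7, X2); no other remaining equation mentions N. Substituting into the earlier binding gives P := branch(7, 7, X2).
Decompose branch/3: Y1 = 7,  B = e,  e = X2.
Bind Y1 := 7; no other remaining equation mentions Y1.
Bind B := e; no other remaining equation mentions B.
Bind X2 := e. Substituting into the earlier bindings gives P := branch(7, 7, e), N := branch(7, 7, e).
MGU = { Q ↦ branch(h(empty, empty), h(h(branch(d, d, e), 7), h(7, branch(h(branch(d, d, e), 7), h(branch(d, d, e), 7), 7))), h(empty, e)), R ↦ branch(h(branch(d, d, e), 7), h(branch(d, d, e), 7), 7), X ↦ h(7, branch(h(branch(d, d, e), 7), h(branch(d, d, e), 7), 7)), L ↦ h(branch(d, d, e), 7), P ↦ branch(7, 7, e), N ↦ branch(7, 7, e), Y1 ↦ 7, B ↦ e, X2 ↦ e }, so N ↦ branch(7, 7, e).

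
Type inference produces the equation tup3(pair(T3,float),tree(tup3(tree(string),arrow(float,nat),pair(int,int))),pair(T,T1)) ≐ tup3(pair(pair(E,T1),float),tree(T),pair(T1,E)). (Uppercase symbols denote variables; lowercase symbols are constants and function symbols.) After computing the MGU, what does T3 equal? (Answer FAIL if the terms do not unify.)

pair(tup3(tree(string),arrow(float,nat),pair(int,int)),tup3(tree(string),arrow(float,nat),pair(int,int)))

Decompose tup3/3: pair(T3,float) ≐ pair(pair(E,T1),float),  tree(tup3(tree(string),arrow(float,nat),pair(int,int))) ≐ tree(T),  pair(T,T1) ≐ pair(T1,E).
Decompose pair/2: T3 ≐ pair(E,T1),  float ≐ float.
Bind T3 := pair(E,T1); no other remaining equation mentions T3.
Delete trivial equation float ≐ float.
Decompose tree/1: tup3(tree(string),arrow(float,nat),pair(int,int)) ≐ T.
Bind T := tup3(tree(string),arrow(float,nat),pair(int,int)); substituting into the remaining equation gives: pair(tup3(tree(string),arrow(float,nat),pair(int,int)),T1) ≐ pair(T1,E).
Decompose pair/2: tup3(tree(string),arrow(float,nat),pair(int,int)) ≐ T1,  T1 ≐ E.
Bind T1 := tup3(tree(string),arrow(float,nat),pair(int,int)); substituting into the remaining equation gives: tup3(tree(string),arrow(float,nat),pair(int,int)) ≐ E. Substituting into the earlier binding gives T3 := pair(E,tup3(tree(string),arrow(float,nat),pair(int,int))).
Bind E := tup3(tree(string),arrow(float,nat),pair(int,int)). Substituting into the earlier binding gives T3 := pair(tup3(tree(string),arrow(float,nat),pair(int,int)),tup3(tree(string),arrow(float,nat),pair(int,int))).
MGU = { T3 := pair(tup3(tree(string),arrow(float,nat),pair(int,int)),tup3(tree(string),arrow(float,nat),pair(int,int))), T := tup3(tree(string),arrow(float,nat),pair(int,int)), T1 := tup3(tree(string),arrow(float,nat),pair(int,int)), E := tup3(tree(string),arrow(float,nat),pair(int,int)) }, so T3 := pair(tup3(tree(string),arrow(float,nat),pair(int,int)),tup3(tree(string),arrow(float,nat),pair(int,int))).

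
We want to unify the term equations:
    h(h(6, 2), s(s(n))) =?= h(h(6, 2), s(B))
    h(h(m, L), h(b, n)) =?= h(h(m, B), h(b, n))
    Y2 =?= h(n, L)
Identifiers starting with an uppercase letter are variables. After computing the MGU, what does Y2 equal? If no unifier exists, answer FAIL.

h(n, s(n))

Decompose h/2: h(6, 2) =?= h(6, 2),  s(s(n)) =?= s(B).
Delete trivial equation h(6, 2) =?= h(6, 2).
Decompose s/1: s(n) =?= B.
Bind B := s(n); substituting into the one remaining equation that mentions B gives: h(h(m, L), h(b, n)) =?= h(h(m, s(n)), h(b, n)).
Decompose h/2: h(m, L) =?= h(m, s(n)),  h(b, n) =?= h(b, n).
Decompose h/2: m =?= m,  L =?= s(n).
Delete trivial equation m =?= m.
Bind L := s(n); substituting into the one remaining equation that mentions L gives: Y2 =?= h(n, s(n)).
Delete trivial equation h(b, n) =?= h(b, n).
Bind Y2 := h(n, s(n)).
MGU = { B ↦ s(n), L ↦ s(n), Y2 ↦ h(n, s(n)) }, so Y2 ↦ h(n, s(n)).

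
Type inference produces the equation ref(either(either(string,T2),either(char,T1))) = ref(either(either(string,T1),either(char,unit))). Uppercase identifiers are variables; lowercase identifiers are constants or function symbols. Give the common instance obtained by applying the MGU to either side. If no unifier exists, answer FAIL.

ref(either(either(string,unit),either(char,unit)))

Decompose ref/1: either(either(string,T2),either(char,T1)) = either(either(string,T1),either(char,unit)).
Decompose either/2: either(string,T2) = either(string,T1),  either(char,T1) = either(char,unit).
Decompose either/2: string = string,  T2 = T1.
Delete trivial equation string = string.
Bind T2 := T1; no other remaining equation mentions T2.
Decompose either/2: char = char,  T1 = unit.
Delete trivial equation char = char.
Bind T1 := unit. Substituting into the earlier binding gives T2 := unit.
Applying the MGU to either side gives ref(either(either(string,unit),either(char,unit))).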